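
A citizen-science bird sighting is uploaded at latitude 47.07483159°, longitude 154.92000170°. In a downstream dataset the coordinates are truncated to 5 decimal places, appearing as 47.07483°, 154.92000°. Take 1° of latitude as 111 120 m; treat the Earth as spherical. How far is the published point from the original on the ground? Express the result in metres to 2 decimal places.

Δlat = 47.07483159 − 47.07483 = +0.00000159°; Δlon = 154.92000170 − 154.92000 = +0.00000170°.
N–S: 0.00000159° × 111120 m/° = 0.176681 m.
E–W at 47.0748°: 0.00000170° × 111120 × cos 47.0748° = 0.00000170 × 111120 × 0.6810 ≈ 0.128652 m.
Combined displacement = (0.176681² + 0.128652²)^½ ≈ 0.218557 m.

0.22 metres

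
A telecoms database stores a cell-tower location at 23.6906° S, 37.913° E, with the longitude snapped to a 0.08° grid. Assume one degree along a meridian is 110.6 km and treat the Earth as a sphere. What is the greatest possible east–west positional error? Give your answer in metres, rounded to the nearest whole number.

With a 0.08° grid the true value lies within half a step, ±0.08°/2 = ±0.04°, of the stored one.
At latitude 23.6906° a degree of longitude spans 110600 m × cos 23.6906° = 110600 × 0.9157 ≈ 101280 m.
East–west error: 0.04° × 101280 m/° ≈ 4051.18 m.

4051 metres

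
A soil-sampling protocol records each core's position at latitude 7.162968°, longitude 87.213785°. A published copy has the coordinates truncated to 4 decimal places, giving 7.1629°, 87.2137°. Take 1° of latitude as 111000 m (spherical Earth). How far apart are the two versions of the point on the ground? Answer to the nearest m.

12 m

Δlat = 7.162968 − 7.1629 = +0.000068°; Δlon = 87.213785 − 87.2137 = +0.000085°.
N–S: 0.000068° × 111000 m/° = 7.548 m.
East–west at this latitude: 0.000085° × 111000 × cos 7.1629° ≈ 0.000085 × 110134 = 9.36137 m.
Distance: √(7.548² + 9.36137²) ≈ 12.0253 m.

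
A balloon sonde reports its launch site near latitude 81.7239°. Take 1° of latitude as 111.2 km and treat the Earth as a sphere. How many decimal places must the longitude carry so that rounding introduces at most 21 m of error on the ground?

At 81.7239° one degree of longitude covers 111200 × cos 81.7239° ≈ 111200 × 0.1439 ≈ 16006.5 m.
Rounding to N decimal places gives at most 0.5 × 10⁻ᴺ degrees of error, i.e. 0.5 × 10⁻ᴺ × 16006.5 m.
Setting 8003.25 × 10⁻ᴺ ≤ 21 gives 10ᴺ ≥ 381.1, i.e. N ≥ 2.58.
N = 2 would give 80 m (too coarse); N = 3 gives 8 m ≤ 21 m.

3 decimal places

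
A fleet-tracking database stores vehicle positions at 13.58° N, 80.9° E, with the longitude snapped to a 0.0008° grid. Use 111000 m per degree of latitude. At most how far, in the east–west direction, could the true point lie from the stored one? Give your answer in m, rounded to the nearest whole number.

With a 0.0008° grid the true value lies within half a step, ±0.0008°/2 = ±0.0004°, of the stored one.
One degree of longitude at 13.58° is 111000 × cos 13.58° ≈ 111000 × 0.9720 = 107897 m.
East–west error: 0.0004° × 107897 m/° ≈ 43.1587 m.

43 m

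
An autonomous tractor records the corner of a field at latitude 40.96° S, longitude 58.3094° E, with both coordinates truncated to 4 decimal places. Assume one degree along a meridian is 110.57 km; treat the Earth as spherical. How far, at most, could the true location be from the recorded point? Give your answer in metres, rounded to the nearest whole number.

14 metres

Truncating at 4 decimal places can drop up to a full unit in the last place, so each coordinate may be off by as much as 0.0001°.
Latitude error → 0.0001 × 110570 = 11.057 m along the meridian.
East–west component at 40.96°: 0.0001° × 110570 × cos 40.96° ≈ 0.0001 × 83498.9 ≈ 8.34989 m.
The two errors are perpendicular, so the maximum displacement is √(11.057² + 8.34989²) ≈ 13.8556 m.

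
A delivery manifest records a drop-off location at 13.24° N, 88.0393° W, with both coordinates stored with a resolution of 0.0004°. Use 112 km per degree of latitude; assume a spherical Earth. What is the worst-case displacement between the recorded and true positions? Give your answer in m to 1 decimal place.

31.3 m

With a 0.0004° grid the true value lies within half a step, ±0.0004°/2 = ±0.0002°, of the stored one.
Latitude error → 0.0002 × 112000 = 22.4 m along the meridian.
E–W at 13.24°: 0.0002° × 112000 × cos 13.24° = 0.0002 × 112000 × 0.9734 ≈ 21.8046 m.
Worst case both components are at the extreme and orthogonal: √(22.4² + 21.8046²) ≈ 31.2602 m.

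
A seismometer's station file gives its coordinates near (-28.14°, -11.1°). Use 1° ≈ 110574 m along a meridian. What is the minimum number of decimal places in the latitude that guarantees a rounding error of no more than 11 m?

4 decimal places

One degree of latitude covers 110574 m.
N decimal places → at most half a unit in the last place, 0.5 × 10⁻ᴺ° = 110574/2 × 10⁻ᴺ m.
Setting 55287 × 10⁻ᴺ ≤ 11 gives 10ᴺ ≥ 5026, i.e. N ≥ 3.70.
So 4 decimal places suffice (5.53 m); 3 would allow up to 55.3 m.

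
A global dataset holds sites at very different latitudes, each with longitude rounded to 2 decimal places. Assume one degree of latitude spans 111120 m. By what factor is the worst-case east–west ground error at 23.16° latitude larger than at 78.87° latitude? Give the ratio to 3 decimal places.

Rounding to 2 decimal places leaves the longitude within ±0.005° of the true value.
At 23.16°: 0.005° × 111120 × cos 23.16° = 0.005 × 111120 × 0.9194 ≈ 510.82 m.
At 78.87°: 0.005° × 111120 × cos 78.87° = 0.005 × 111120 × 0.1930 ≈ 107.25 m.
Ratio: 510.82 / 107.25 = cos 23.16° / cos 78.87° ≈ 4.7629.

4.763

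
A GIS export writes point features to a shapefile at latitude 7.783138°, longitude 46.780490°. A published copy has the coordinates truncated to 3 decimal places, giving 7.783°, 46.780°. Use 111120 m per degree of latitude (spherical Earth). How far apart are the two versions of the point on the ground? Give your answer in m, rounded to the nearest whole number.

Δlat = 7.783138 − 7.783 = +0.000138°; Δlon = 46.780490 − 46.780 = +0.000490°.
N–S: 0.000138° × 111120 m/° = 15.3346 m.
East–west at this latitude: 0.000490° × 111120 × cos 7.783° ≈ 0.000490 × 110096 = 53.9472 m.
Distance: √(15.3346² + 53.9472²) ≈ 56.0843 m.

56 m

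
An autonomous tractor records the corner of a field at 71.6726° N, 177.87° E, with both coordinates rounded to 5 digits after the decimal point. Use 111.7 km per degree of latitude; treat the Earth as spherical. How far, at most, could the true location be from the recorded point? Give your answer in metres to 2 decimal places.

Rounding to 5 decimal places leaves each coordinate within ±5e-06° of the true value.
N–S: 5e-06° × 111700 m/° = 0.5585 m.
E–W at 71.6726°: 5e-06° × 111700 × cos 71.6726° = 5e-06 × 111700 × 0.3144 ≈ 0.175618 m.
Combining orthogonally: (0.5585² + 0.175618²)^½ ≈ 0.585461 m.

0.59 metres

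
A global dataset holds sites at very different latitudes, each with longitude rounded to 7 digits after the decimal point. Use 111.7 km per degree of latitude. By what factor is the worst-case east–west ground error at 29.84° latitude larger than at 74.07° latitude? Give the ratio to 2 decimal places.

Rounding to 7 decimal places leaves the longitude within ±5e-08° of the true value.
At 29.84°: 5e-08° × 111700 × cos 29.84° = 5e-08 × 111700 × 0.8674 ≈ 0.0048445 m.
At 74.07°: 5e-08° × 111700 × cos 74.07° = 5e-08 × 111700 × 0.2745 ≈ 0.0015329 m.
The ratio reduces to cos 29.84° / cos 74.07° = 0.8674/0.2745 ≈ 3.1604.

3.16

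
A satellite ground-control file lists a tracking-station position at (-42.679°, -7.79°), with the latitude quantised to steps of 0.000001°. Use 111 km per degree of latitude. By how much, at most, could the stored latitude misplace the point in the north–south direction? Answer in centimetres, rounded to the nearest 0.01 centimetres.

With a 0.000001° grid the true value lies within half a step, ±0.000001°/2 = ±5e-07°, of the stored one.
So the N–S error is at most 5e-07 × 111000 = 0.0555 m.
That is 0.0555 m = 5.55 cm.

5.55 centimetres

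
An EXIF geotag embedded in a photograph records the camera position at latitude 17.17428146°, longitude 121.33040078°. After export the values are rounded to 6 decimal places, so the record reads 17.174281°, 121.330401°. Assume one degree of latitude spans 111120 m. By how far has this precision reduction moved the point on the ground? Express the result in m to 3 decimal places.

0.056 m

The latitude changed by +0.00000046° and the longitude by -0.00000022°.
N–S: 0.00000046° × 111120 m/° = 0.0511152 m.
E–W at 17.1743°: -0.00000022° × 111120 × cos 17.1743° = -0.00000022 × 111120 × 0.9554 ≈ -0.0233564 m.
Hypotenuse of the two orthogonal shifts: √(0.0511152² + 0.0233564²) = 0.0561986 m.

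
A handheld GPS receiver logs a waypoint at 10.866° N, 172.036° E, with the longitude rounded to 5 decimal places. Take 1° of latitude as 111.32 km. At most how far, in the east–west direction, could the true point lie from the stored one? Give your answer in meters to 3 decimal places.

Rounding to 5 decimal places leaves the longitude within ±5e-06° of the true value.
At latitude 10.866° a degree of longitude spans 111320 m × cos 10.866° = 111320 × 0.9821 ≈ 109324 m.
East–west error: 5e-06° × 109324 m/° ≈ 0.546621 m.

0.547 meters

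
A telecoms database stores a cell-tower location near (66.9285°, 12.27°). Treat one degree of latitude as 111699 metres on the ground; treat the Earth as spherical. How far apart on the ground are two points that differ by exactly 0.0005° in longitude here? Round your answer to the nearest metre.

22 metres

0.0005° of longitude at 66.9285° is 0.0005 × 111699 × cos 66.9285° ≈ 0.0005 × 43772.6 = 21.8863 m.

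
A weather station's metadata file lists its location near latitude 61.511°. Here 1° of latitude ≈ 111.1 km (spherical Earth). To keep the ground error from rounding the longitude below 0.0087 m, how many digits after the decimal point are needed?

At 61.511° one degree of longitude covers 111100 × cos 61.511° ≈ 111100 × 0.4770 ≈ 52993.6 m.
N decimal places → at most half a unit in the last place, 0.5 × 10⁻ᴺ° = 52993.6/2 × 10⁻ᴺ m.
Setting 26496.8 × 10⁻ᴺ ≤ 0.0087 gives 10ᴺ ≥ 3.046e+06, i.e. N ≥ 6.48.
At 6 places the error can reach 0.0265 m, but 7 places keeps it to 0.00265 m.

7 decimal places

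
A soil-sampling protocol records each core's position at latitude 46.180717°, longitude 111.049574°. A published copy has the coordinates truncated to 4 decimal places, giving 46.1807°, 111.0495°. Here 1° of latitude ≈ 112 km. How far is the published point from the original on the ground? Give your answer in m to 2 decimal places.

6.05 m

Δlat = 46.180717 − 46.1807 = +0.000017°; Δlon = 111.049574 − 111.0495 = +0.000074°.
N–S: 0.000017° × 112000 m/° = 1.904 m.
E–W at 46.1807°: 0.000074° × 112000 × cos 46.1807° = 0.000074 × 112000 × 0.6924 ≈ 5.7385 m.
Hypotenuse of the two orthogonal shifts: √(1.904² + 5.7385²) = 6.04612 m.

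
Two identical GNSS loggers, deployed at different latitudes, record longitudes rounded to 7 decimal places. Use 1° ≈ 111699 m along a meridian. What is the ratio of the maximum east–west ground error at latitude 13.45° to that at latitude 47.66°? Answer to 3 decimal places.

Rounding to 7 decimal places leaves the longitude within ±5e-08° of the true value.
At 13.45°: 5e-08° × 111699 × cos 13.45° = 5e-08 × 111699 × 0.9726 ≈ 0.0054318 m.
Error at 47.66° = 5e-08° × 111699 × cos 47.66° ≈ 0.0055849 × 0.6735 = 0.0037616 m.
Ratio: 0.0054318 / 0.0037616 = cos 13.45° / cos 47.66° ≈ 1.4440.

1.444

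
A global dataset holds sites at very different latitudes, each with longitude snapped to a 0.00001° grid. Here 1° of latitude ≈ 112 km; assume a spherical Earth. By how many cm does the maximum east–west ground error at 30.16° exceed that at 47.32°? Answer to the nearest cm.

10 cm

With a 0.00001° grid the true value lies within half a step, ±0.00001°/2 = ±5e-06°, of the stored one.
At 30.16°: 5e-06° × 112000 × cos 30.16° = 5e-06 × 112000 × 0.8646 ≈ 0.48419 m.
Error at 47.32° = 5e-06° × 112000 × cos 47.32° ≈ 0.56 × 0.6779 = 0.37963 m.
Difference: 0.48419 − 0.37963 = 0.10456 m.
That is 0.104565 m = 10.456 cm.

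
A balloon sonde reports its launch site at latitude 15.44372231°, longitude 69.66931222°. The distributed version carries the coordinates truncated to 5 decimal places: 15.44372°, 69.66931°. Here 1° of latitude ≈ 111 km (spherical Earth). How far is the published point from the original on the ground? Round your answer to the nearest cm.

35 cm

The latitude changed by +0.00000231° and the longitude by +0.00000222°.
N–S: 0.00000231° × 111000 m/° = 0.25641 m.
E–W at 15.4437°: 0.00000222° × 111000 × cos 15.4437° = 0.00000222 × 111000 × 0.9639 ≈ 0.237522 m.
Combined displacement = (0.25641² + 0.237522²)^½ ≈ 0.349518 m.
That is 0.349518 m = 34.952 cm.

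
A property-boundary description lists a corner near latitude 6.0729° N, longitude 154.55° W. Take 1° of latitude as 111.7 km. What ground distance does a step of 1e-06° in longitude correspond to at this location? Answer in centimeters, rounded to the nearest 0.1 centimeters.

11.1 centimeters

1e-06° of longitude at 6.0729° is 1e-06 × 111700 × cos 6.0729° ≈ 1e-06 × 111073 = 0.111073 m.
That is 0.111073 m = 11.107 cm.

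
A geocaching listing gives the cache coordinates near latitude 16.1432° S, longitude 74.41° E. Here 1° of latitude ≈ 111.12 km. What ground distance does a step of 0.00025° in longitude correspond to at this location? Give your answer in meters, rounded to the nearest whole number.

0.00025° of longitude at 16.1432° is 0.00025 × 111120 × cos 16.1432° ≈ 0.00025 × 106739 = 26.6846 m.

27 meters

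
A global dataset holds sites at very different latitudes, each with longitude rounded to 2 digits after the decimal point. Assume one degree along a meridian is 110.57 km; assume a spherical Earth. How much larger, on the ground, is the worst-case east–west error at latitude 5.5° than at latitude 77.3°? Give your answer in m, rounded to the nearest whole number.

429 m

Rounding to 2 decimal places leaves the longitude within ±0.005° of the true value.
At 5.5°: 0.005° × 110570 × cos 5.5° = 0.005 × 110570 × 0.9954 ≈ 550.3 m.
Error at 77.3° = 0.005° × 110570 × cos 77.3° ≈ 552.85 × 0.2198 = 121.54 m.
Difference: 550.3 − 121.54 = 428.76 m.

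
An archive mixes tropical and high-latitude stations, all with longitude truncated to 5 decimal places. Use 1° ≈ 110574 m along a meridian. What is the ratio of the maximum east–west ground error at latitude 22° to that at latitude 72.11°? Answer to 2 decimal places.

Truncating at 5 decimal places can drop up to a full unit in the last place, so the longitude may be off by as much as 1e-05°.
At 22°: 1e-05° × 110574 × cos 22° = 1e-05 × 110574 × 0.9272 ≈ 1.0252 m.
At 72.11°: 1e-05° × 110574 × cos 72.11° = 1e-05 × 110574 × 0.3072 ≈ 0.33967 m.
Ratio: 1.0252 / 0.33967 = cos 22° / cos 72.11° ≈ 3.0183.

3.02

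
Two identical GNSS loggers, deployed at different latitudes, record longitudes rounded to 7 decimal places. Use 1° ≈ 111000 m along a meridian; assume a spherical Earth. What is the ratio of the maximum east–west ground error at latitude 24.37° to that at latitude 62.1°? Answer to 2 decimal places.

Rounding to 7 decimal places leaves the longitude within ±5e-08° of the true value.
At 24.37°: 5e-08° × 111000 × cos 24.37° = 5e-08 × 111000 × 0.9109 ≈ 0.0050555 m.
Error at 62.1° = 5e-08° × 111000 × cos 62.1° ≈ 0.00555 × 0.4679 = 0.002597 m.
Ratio: 0.0050555 / 0.002597 = cos 24.37° / cos 62.1° ≈ 1.9467.

1.95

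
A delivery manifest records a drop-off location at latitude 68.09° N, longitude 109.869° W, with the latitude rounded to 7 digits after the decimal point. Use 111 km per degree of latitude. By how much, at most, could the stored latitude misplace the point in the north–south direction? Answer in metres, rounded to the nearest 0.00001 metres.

0.00555 metres

Rounding to 7 decimal places leaves the latitude within ±5e-08° of the true value.
Along the meridian that is 5e-08° × 111000 m/° = 0.00555 m.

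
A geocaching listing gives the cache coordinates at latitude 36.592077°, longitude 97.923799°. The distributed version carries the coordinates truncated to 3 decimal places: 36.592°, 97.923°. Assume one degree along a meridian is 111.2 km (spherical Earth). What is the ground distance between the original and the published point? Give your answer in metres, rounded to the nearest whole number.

72 metres

The latitude changed by +0.000077° and the longitude by +0.000799°.
North–south shift: 0.000077 × 111200 = 8.5624 m.
East–west at this latitude: 0.000799° × 111200 × cos 36.592° ≈ 0.000799 × 89282.6 = 71.3368 m.
Distance: √(8.5624² + 71.3368²) ≈ 71.8488 m.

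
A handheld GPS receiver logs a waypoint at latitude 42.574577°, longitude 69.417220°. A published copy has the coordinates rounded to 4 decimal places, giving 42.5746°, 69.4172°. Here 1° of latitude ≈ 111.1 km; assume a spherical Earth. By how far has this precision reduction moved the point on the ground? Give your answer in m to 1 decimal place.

The latitude changed by -0.000023° and the longitude by +0.000020°.
N–S: -0.000023° × 111100 m/° = -2.5553 m.
East–west at this latitude: 0.000020° × 111100 × cos 42.5746° ≈ 0.000020 × 81813.7 = 1.63627 m.
Distance: √(2.5553² + 1.63627²) ≈ 3.0343 m.

3.0 m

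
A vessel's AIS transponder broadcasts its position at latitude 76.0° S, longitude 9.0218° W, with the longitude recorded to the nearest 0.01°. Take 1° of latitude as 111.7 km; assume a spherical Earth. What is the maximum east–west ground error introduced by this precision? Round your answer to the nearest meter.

Rounding to 2 decimal places leaves the longitude within ±0.005° of the true value.
One degree of longitude at 76° is 111700 × cos 76° ≈ 111700 × 0.2419 = 27022.7 m.
East–west error: 0.005° × 27022.7 m/° ≈ 135.113 m.

135 meters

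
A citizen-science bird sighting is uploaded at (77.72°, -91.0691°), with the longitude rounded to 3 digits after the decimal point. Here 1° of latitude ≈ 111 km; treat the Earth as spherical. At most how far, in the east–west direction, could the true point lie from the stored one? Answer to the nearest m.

Rounding to 3 decimal places leaves the longitude within ±0.0005° of the true value.
One degree of longitude at 77.72° is 111000 × cos 77.72° ≈ 111000 × 0.2127 = 23608.5 m.
So at most 0.0005° × 23608.5 ≈ 11.8043 m east–west.

12 m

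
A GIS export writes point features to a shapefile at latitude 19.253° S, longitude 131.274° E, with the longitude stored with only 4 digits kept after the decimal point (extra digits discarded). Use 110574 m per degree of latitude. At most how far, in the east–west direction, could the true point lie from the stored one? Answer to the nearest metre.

10 metres

Truncating at 4 decimal places can drop up to a full unit in the last place, so the longitude may be off by as much as 0.0001°.
One degree of longitude at 19.253° is 110574 × cos 19.253° ≈ 110574 × 0.9441 = 104390 m.
Maximum E–W displacement: 0.0001 × 104390 = 10.439 m.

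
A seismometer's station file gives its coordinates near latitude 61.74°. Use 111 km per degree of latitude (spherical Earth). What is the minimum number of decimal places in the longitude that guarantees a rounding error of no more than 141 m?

3 decimal places

At 61.74° one degree of longitude covers 111000 × cos 61.74° ≈ 111000 × 0.4735 ≈ 52555.5 m.
With N decimal places the half-ulp bound is 0.5·10⁻ᴺ°, or 0.5·10⁻ᴺ × 52555.5 m on the ground.
Setting 26277.8 × 10⁻ᴺ ≤ 141 gives 10ᴺ ≥ 186.4, i.e. N ≥ 2.27.
So 3 decimal places suffice (26.3 m); 2 would allow up to 263 m.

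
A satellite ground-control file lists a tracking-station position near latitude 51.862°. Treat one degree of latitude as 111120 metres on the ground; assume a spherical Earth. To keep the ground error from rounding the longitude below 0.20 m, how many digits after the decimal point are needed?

6 decimal places

At 51.862° one degree of longitude covers 111120 × cos 51.862° ≈ 111120 × 0.6176 ≈ 68623 m.
N decimal places → at most half a unit in the last place, 0.5 × 10⁻ᴺ° = 68623/2 × 10⁻ᴺ m.
Need 0.5 × 68623 × 10⁻ᴺ ≤ 0.20 → 10⁻ᴺ ≤ 5.829e-06, so N ≥ 5.23.
At 5 places the error can reach 0.343 m, but 6 places keeps it to 0.0343 m.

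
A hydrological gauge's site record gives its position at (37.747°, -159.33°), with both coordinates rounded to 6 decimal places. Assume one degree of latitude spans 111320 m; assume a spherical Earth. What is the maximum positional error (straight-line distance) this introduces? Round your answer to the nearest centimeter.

Rounding to 6 decimal places leaves each coordinate within ±5e-07° of the true value.
N–S: 5e-07° × 111320 m/° = 0.05566 m.
East–west component at 37.747°: 5e-07° × 111320 × cos 37.747° ≈ 5e-07 × 88023.1 ≈ 0.0440116 m.
Worst case both components are at the extreme and orthogonal: √(0.05566² + 0.0440116²) ≈ 0.0709581 m.
That is 0.0709581 m = 7.0958 cm.

7 centimeters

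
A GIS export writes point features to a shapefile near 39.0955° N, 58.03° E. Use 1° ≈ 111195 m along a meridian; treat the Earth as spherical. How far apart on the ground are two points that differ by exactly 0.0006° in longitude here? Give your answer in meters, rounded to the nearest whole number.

One degree of longitude here spans 111195 × cos 39.0955° = 111195 × 0.7761 ≈ 86298 m; 0.0006° of that is 51.7788 m.

52 meters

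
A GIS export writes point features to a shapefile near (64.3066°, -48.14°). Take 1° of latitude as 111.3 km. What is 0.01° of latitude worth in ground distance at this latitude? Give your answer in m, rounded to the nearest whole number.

1113 m

0.01° × 111300 m/° = 1113 m.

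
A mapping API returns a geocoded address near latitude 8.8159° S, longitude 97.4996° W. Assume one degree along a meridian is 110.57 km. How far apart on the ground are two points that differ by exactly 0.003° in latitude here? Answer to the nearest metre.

332 metres

0.003° × 110570 m/° = 331.71 m.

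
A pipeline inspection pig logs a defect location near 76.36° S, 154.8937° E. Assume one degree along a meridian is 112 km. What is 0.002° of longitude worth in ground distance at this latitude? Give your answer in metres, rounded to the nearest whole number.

53 metres

One degree of longitude here spans 112000 × cos 76.36° = 112000 × 0.2358 ≈ 26411.9 m; 0.002° of that is 52.8238 m.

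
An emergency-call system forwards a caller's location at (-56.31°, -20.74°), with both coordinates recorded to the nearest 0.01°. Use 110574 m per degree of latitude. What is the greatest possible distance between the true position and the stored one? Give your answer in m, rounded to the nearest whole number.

Rounding to 2 decimal places leaves each coordinate within ±0.005° of the true value.
N–S: 0.005° × 110574 m/° = 552.87 m.
E–W at 56.31°: 0.005° × 110574 × cos 56.31° = 0.005 × 110574 × 0.5547 ≈ 306.677 m.
Combining orthogonally: (552.87² + 306.677²)^½ ≈ 632.231 m.

632 m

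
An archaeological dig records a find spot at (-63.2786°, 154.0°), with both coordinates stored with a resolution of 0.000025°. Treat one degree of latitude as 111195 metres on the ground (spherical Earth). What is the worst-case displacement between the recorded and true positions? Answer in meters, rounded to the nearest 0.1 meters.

With a 0.000025° grid the true value lies within half a step, ±0.000025°/2 = ±1.25e-05°, of the stored one.
North–south component: 1.25e-05° × 111195 = 1.38994 m.
Longitude error → 1.25e-05 × 111195 × cos 63.2786° = 1.25e-05 × 111195 × 0.4497 ≈ 0.624989 m.
The two errors are perpendicular, so the maximum displacement is √(1.38994² + 0.624989²) ≈ 1.52399 m.

1.5 meters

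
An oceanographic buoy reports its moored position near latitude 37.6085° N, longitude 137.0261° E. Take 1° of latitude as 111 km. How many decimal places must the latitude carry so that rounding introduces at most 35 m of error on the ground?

One degree of latitude covers 111000 m.
Rounding to N decimal places gives at most 0.5 × 10⁻ᴺ degrees of error, i.e. 0.5 × 10⁻ᴺ × 111000 m.
Setting 55500 × 10⁻ᴺ ≤ 35 gives 10ᴺ ≥ 1586, i.e. N ≥ 3.20.
So 4 decimal places suffice (5.55 m); 3 would allow up to 55.5 m.

4 decimal places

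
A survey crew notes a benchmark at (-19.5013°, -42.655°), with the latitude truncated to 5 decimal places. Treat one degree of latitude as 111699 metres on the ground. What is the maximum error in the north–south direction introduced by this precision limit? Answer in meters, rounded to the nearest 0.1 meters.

1.1 meters

Truncating at 5 decimal places can drop up to a full unit in the last place, so the latitude may be off by as much as 1e-05°.
Along the meridian that is 1e-05° × 111699 m/° = 1.11699 m.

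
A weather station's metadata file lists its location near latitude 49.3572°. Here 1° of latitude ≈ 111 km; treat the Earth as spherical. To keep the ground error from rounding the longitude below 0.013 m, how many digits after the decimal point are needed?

7

At 49.3572° one degree of longitude covers 111000 × cos 49.3572° ≈ 111000 × 0.6513 ≈ 72298.9 m.
Rounding to N decimal places gives at most 0.5 × 10⁻ᴺ degrees of error, i.e. 0.5 × 10⁻ᴺ × 72298.9 m.
Need 0.5 × 72298.9 × 10⁻ᴺ ≤ 0.013 → 10⁻ᴺ ≤ 3.596e-07, so N ≥ 6.44.
So 7 decimal places suffice (0.00361 m); 6 would allow up to 0.0361 m.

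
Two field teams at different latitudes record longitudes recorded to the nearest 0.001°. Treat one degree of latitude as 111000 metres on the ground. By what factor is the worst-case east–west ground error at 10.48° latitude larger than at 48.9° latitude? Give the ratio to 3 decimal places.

Rounding to 3 decimal places leaves the longitude within ±0.0005° of the true value.
At 10.48°: 0.0005° × 111000 × cos 10.48° = 0.0005 × 111000 × 0.9833 ≈ 54.574 m.
At 48.9°: 0.0005° × 111000 × cos 48.9° = 0.0005 × 111000 × 0.6574 ≈ 36.484 m.
The ratio reduces to cos 10.48° / cos 48.9° = 0.9833/0.6574 ≈ 1.4958.

1.496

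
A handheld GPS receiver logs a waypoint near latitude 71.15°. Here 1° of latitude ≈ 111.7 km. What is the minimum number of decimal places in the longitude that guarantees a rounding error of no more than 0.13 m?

6 decimal places

At 71.15° one degree of longitude covers 111700 × cos 71.15° ≈ 111700 × 0.3231 ≈ 36089.3 m.
Rounding to N decimal places gives at most 0.5 × 10⁻ᴺ degrees of error, i.e. 0.5 × 10⁻ᴺ × 36089.3 m.
Setting 18044.7 × 10⁻ᴺ ≤ 0.13 gives 10ᴺ ≥ 1.388e+05, i.e. N ≥ 5.14.
N = 5 would give 0.18 m (too coarse); N = 6 gives 0.018 m ≤ 0.13 m.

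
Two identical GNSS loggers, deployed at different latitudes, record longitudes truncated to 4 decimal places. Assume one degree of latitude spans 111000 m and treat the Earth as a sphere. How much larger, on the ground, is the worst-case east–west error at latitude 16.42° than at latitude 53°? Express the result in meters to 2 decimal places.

Truncating at 4 decimal places can drop up to a full unit in the last place, so the longitude may be off by as much as 0.0001°.
At 16.42°: 0.0001° × 111000 × cos 16.42° = 0.0001 × 111000 × 0.9592 ≈ 10.647 m.
Error at 53° = 0.0001° × 111000 × cos 53° ≈ 11.1 × 0.6018 = 6.6801 m.
Difference: 10.647 − 6.6801 = 3.9671 m.

3.97 meters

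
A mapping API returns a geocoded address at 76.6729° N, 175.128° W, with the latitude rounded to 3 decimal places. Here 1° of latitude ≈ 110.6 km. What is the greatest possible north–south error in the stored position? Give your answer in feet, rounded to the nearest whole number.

181 feet

Rounding to 3 decimal places leaves the latitude within ±0.0005° of the true value.
North–south distance: 0.0005° × 110600 m/° = 55.3 m.
In feet: 55.3 m ÷ 0.3048 ≈ 181.43 ft.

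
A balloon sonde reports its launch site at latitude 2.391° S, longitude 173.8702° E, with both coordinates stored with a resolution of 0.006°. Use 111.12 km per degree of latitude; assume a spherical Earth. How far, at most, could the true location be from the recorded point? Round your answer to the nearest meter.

With a 0.006° grid the true value lies within half a step, ±0.006°/2 = ±0.003°, of the stored one.
North–south component: 0.003° × 111120 = 333.36 m.
East–west component at 2.391°: 0.003° × 111120 × cos 2.391° ≈ 0.003 × 111023 ≈ 333.07 m.
Combining orthogonally: (333.36² + 333.07²)^½ ≈ 471.237 m.

471 meters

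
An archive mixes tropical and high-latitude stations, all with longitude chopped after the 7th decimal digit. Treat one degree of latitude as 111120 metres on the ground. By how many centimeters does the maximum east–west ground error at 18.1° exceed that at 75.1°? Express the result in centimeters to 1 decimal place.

Truncating at 7 decimal places can drop up to a full unit in the last place, so the longitude may be off by as much as 1e-07°.
At 18.1°: 1e-07° × 111120 × cos 18.1° = 1e-07 × 111120 × 0.9505 ≈ 0.010562 m.
At 75.1°: 1e-07° × 111120 × cos 75.1° = 1e-07 × 111120 × 0.2571 ≈ 0.0028573 m.
Difference: 0.010562 − 0.0028573 = 0.0077049 m.
That is 0.00770487 m = 0.77049 cm.

0.8 centimeters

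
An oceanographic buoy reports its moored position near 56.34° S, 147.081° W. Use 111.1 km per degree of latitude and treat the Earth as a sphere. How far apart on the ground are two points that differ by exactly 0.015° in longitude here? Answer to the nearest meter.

924 meters

One degree of longitude here spans 111100 × cos 56.34° = 111100 × 0.5543 ≈ 61578.7 m; 0.015° of that is 923.68 m.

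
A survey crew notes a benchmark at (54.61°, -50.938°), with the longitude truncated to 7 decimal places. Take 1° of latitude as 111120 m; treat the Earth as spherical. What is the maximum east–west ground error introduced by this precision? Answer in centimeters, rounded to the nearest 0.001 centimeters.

Truncating at 7 decimal places can drop up to a full unit in the last place, so the longitude may be off by as much as 1e-07°.
Parallels shrink by cos φ, so at 54.61° a degree of longitude is 111120 × 0.5791 ≈ 64353.9 m.
East–west error: 1e-07° × 64353.9 m/° ≈ 0.00643539 m.
That is 0.00643539 m = 0.64354 cm.

0.644 centimeters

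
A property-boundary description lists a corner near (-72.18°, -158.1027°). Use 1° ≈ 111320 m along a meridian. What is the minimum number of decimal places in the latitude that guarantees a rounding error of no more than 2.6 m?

One degree of latitude covers 111320 m.
With N decimal places the half-ulp bound is 0.5·10⁻ᴺ°, or 0.5·10⁻ᴺ × 111320 m on the ground.
Need 0.5 × 111320 × 10⁻ᴺ ≤ 2.6 → 10⁻ᴺ ≤ 4.671e-05, so N ≥ 4.33.
N = 4 would give 5.57 m (too coarse); N = 5 gives 0.557 m ≤ 2.6 m.

5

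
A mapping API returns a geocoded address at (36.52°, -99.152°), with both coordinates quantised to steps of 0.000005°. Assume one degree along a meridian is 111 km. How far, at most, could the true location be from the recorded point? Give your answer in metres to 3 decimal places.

With a 0.000005° grid the true value lies within half a step, ±0.000005°/2 = ±2.5e-06°, of the stored one.
N–S: 2.5e-06° × 111000 m/° = 0.2775 m.
East–west component at 36.52°: 2.5e-06° × 111000 × cos 36.52° ≈ 2.5e-06 × 89205.1 ≈ 0.223013 m.
The two errors are perpendicular, so the maximum displacement is √(0.2775² + 0.223013²) ≈ 0.356007 m.

0.356 metres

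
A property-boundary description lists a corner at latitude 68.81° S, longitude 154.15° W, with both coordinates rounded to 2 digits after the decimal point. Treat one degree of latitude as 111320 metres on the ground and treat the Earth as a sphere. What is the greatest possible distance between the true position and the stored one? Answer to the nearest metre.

Rounding to 2 decimal places leaves each coordinate within ±0.005° of the true value.
Latitude error → 0.005 × 111320 = 556.6 m along the meridian.
Longitude error → 0.005 × 111320 × cos 68.81° = 0.005 × 111320 × 0.3615 ≈ 201.19 m.
Combining orthogonally: (556.6² + 201.19²)^½ ≈ 591.845 m.

592 metres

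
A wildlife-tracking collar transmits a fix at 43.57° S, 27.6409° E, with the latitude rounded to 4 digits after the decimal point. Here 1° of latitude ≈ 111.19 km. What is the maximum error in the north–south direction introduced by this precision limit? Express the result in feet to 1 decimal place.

Rounding to 4 decimal places leaves the latitude within ±5e-05° of the true value.
So the N–S error is at most 5e-05 × 111190 = 5.5595 m.
In feet: 5.5595 m ÷ 0.3048 ≈ 18.24 ft.

18.2 feet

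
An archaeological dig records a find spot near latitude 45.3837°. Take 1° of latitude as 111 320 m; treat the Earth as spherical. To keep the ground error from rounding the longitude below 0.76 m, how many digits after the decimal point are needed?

At 45.3837° one degree of longitude covers 111320 × cos 45.3837° ≈ 111320 × 0.7024 ≈ 78186.2 m.
N decimal places → at most half a unit in the last place, 0.5 × 10⁻ᴺ° = 78186.2/2 × 10⁻ᴺ m.
Need 0.5 × 78186.2 × 10⁻ᴺ ≤ 0.76 → 10⁻ᴺ ≤ 1.944e-05, so N ≥ 4.71.
N = 4 would give 3.91 m (too coarse); N = 5 gives 0.391 m ≤ 0.76 m.

5 decimal places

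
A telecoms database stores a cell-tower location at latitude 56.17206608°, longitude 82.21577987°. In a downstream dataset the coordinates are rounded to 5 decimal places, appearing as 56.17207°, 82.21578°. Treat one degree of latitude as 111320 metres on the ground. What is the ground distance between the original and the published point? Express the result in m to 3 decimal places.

0.436 m

Δlat = 56.17206608 − 56.17207 = -0.00000392°; Δlon = 82.21577987 − 82.21578 = -0.00000013°.
N–S: -0.00000392° × 111320 m/° = -0.436374 m.
East–west at this latitude: -0.00000013° × 111320 × cos 56.1721° ≈ -0.00000013 × 61971.9 = -0.00805635 m.
Distance: √(0.436374² + 0.00805635²) ≈ 0.436449 m.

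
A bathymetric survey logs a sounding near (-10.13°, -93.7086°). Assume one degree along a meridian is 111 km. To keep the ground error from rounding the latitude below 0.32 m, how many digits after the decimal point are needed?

6

One degree of latitude covers 111000 m.
With N decimal places the half-ulp bound is 0.5·10⁻ᴺ°, or 0.5·10⁻ᴺ × 111000 m on the ground.
Setting 55500 × 10⁻ᴺ ≤ 0.32 gives 10ᴺ ≥ 1.734e+05, i.e. N ≥ 5.24.
N = 5 would give 0.555 m (too coarse); N = 6 gives 0.0555 m ≤ 0.32 m.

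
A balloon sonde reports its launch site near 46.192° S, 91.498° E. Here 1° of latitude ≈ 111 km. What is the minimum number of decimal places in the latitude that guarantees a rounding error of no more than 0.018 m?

7 decimal places

One degree of latitude covers 111000 m.
N decimal places → at most half a unit in the last place, 0.5 × 10⁻ᴺ° = 111000/2 × 10⁻ᴺ m.
Setting 55500 × 10⁻ᴺ ≤ 0.018 gives 10ᴺ ≥ 3.083e+06, i.e. N ≥ 6.49.
N = 6 would give 0.0555 m (too coarse); N = 7 gives 0.00555 m ≤ 0.018 m.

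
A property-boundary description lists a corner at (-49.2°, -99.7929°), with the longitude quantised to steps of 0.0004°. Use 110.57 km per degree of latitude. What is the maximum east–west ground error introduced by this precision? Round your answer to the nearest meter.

14 meters

With a 0.0004° grid the true value lies within half a step, ±0.0004°/2 = ±0.0002°, of the stored one.
One degree of longitude at 49.2° is 110570 × cos 49.2° ≈ 110570 × 0.6534 = 72248.7 m.
East–west error: 0.0002° × 72248.7 m/° ≈ 14.4497 m.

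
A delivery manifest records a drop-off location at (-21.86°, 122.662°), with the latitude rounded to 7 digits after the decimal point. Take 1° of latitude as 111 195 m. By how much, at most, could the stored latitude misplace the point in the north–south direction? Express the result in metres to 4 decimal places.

Rounding to 7 decimal places leaves the latitude within ±5e-08° of the true value.
Along the meridian that is 5e-08° × 111195 m/° = 0.00555975 m.

0.0056 metres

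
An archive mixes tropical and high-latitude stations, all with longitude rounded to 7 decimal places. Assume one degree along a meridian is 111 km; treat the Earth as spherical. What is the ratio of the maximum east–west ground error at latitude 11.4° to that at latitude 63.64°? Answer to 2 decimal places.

Rounding to 7 decimal places leaves the longitude within ±5e-08° of the true value.
Error at 11.4° = 5e-08° × 111000 × cos 11.4° ≈ 0.00555 × 0.9803 = 0.0054405 m.
At 63.64°: 5e-08° × 111000 × cos 63.64° = 5e-08 × 111000 × 0.4440 ≈ 0.0024643 m.
The ratio reduces to cos 11.4° / cos 63.64° = 0.9803/0.4440 ≈ 2.2078.

2.21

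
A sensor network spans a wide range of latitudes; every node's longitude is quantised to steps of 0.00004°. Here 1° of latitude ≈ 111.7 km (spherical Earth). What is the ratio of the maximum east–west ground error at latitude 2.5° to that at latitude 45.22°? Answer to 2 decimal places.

1.42

With a 0.00004° grid the true value lies within half a step, ±0.00004°/2 = ±2e-05°, of the stored one.
At 2.5°: 2e-05° × 111700 × cos 2.5° = 2e-05 × 111700 × 0.9990 ≈ 2.2319 m.
Error at 45.22° = 2e-05° × 111700 × cos 45.22° ≈ 2.234 × 0.7044 = 1.5736 m.
Ratio: 2.2319 / 1.5736 = cos 2.5° / cos 45.22° ≈ 1.4183.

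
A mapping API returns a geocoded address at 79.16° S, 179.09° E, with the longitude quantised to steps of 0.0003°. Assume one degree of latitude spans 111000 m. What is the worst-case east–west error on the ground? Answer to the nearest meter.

3 meters

With a 0.0003° grid the true value lies within half a step, ±0.0003°/2 = ±0.00015°, of the stored one.
One degree of longitude at 79.16° is 111000 × cos 79.16° ≈ 111000 × 0.1881 = 20875.4 m.
So at most 0.00015° × 20875.4 ≈ 3.13132 m east–west.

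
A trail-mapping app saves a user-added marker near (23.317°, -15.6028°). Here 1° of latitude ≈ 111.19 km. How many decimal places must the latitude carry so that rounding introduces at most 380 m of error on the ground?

One degree of latitude covers 111190 m.
Rounding to N decimal places gives at most 0.5 × 10⁻ᴺ degrees of error, i.e. 0.5 × 10⁻ᴺ × 111190 m.
Setting 55595 × 10⁻ᴺ ≤ 380 gives 10ᴺ ≥ 146.3, i.e. N ≥ 2.17.
At 2 places the error can reach 556 m, but 3 places keeps it to 55.6 m.

3 decimal places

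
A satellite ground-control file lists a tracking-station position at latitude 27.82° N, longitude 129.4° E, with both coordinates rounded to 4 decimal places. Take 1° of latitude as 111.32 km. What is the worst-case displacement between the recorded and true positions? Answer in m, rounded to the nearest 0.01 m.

7.43 m

Rounding to 4 decimal places leaves each coordinate within ±5e-05° of the true value.
Latitude error → 5e-05 × 111320 = 5.566 m along the meridian.
Longitude error → 5e-05 × 111320 × cos 27.82° = 5e-05 × 111320 × 0.8844 ≈ 4.92267 m.
Worst case both components are at the extreme and orthogonal: √(5.566² + 4.92267²) ≈ 7.43055 m.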